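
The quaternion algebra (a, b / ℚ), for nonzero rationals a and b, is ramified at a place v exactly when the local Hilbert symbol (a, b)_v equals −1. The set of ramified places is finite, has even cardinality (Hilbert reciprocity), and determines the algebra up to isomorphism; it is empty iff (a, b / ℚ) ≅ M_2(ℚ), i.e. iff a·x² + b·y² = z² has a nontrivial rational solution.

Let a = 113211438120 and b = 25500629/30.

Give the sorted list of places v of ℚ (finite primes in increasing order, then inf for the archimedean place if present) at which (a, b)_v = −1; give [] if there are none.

(a, b) ≡ (170, 129030) mod (ℚ^×)²; places V = {2, 3, 5, 7, 11, 17, 23, ∞}.
(a,b)_7: α=0, u≡4; β=2, v≡3 (mod 7); (4|7)=+1, (3|7)=-1; sign (−1)^0·+1^2·-1^0 = +1.
(a,b)_23: α=2, u≡18; β=1, v≡11 (mod 23); (18|23)=+1, (11|23)=-1; sign (−1)^0·+1^1·-1^2 = +1.
(a,b)_11: α=2, u≡1; β=3, v≡1 (mod 11); (1|11)=+1, (1|11)=+1; sign (−1)^0·+1^3·+1^2 = +1.
(a,b)_17: α=3, u≡12; β=1, v≡15 (mod 17); (12|17)=-1, (15|17)=+1; sign (−1)^0·-1^1·+1^3 = -1.
(a,b)_5: α=1, u≡4; β=-1, v≡4 (mod 5); (4|5)=+1, (4|5)=+1; sign (−1)^0·+1^-1·+1^1 = +1.
(a,b)_2: α=3, β=-1; u≡5, v≡3 (mod 8); ε(u)ε(v)=0·1, αω(v)=3·1, βω(u)=-1·1; sum ≡ 0  ⇒  +1.
(a,b)_3: α=2, u≡2; β=-1, v≡2 (mod 3); (2|3)=-1, (2|3)=-1; sign (−1)^0·-1^-1·-1^2 = -1.
(a,b)_∞: sgn(170)=+, sgn(129030)=+, so +1.
(170, 129030 / ℚ) ramifies at {3, 17}: a division algebra.

[3, 17]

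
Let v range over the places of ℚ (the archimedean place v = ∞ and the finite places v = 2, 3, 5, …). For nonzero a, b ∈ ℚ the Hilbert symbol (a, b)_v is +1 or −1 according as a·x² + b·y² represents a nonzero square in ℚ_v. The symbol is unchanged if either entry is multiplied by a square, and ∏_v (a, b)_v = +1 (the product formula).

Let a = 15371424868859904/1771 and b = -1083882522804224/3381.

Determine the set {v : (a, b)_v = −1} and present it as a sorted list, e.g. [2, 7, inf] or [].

(a, b) ≡ (196581, -365079) mod (ℚ^×)²; places V = {2, 3, 7, 11, 13, 17, 23, 37, ∞}.
(a,b)_3: α=1, u≡1; β=-1, v≡2 (mod 3); (1|3)=+1, (2|3)=-1; sign (−1)^1·+1^-1·-1^1 = +1.
(a,b)_∞: sgn(196581)=+, sgn(-365079)=−, so +1.
(a,b)_13: α=4, u≡7; β=3, v≡10 (mod 13); (7|13)=-1, (10|13)=+1; sign (−1)^0·-1^3·+1^4 = -1.
(a,b)_7: α=-1, u≡5; β=-2, v≡3 (mod 7); (5|7)=-1, (3|7)=-1; sign (−1)^0·-1^-2·-1^-1 = -1.
(a,b)_37: α=1, u≡22; β=1, v≡26 (mod 37); (22|37)=-1, (26|37)=+1; sign (−1)^0·-1^1·+1^1 = -1.
(a,b)_2: α=24, β=22; u≡5, v≡1 (mod 8); ε(u)ε(v)=0·0, αω(v)=24·0, βω(u)=22·1; sum ≡ 0  ⇒  +1.
(a,b)_23: α=-1, u≡15; β=-1, v≡14 (mod 23); (15|23)=-1, (14|23)=-1; sign (−1)^1·-1^-1·-1^-1 = -1.
(a,b)_17: α=2, u≡3; β=2, v≡8 (mod 17); (3|17)=-1, (8|17)=+1; sign (−1)^0·-1^2·+1^2 = +1.
(a,b)_11: α=-1, u≡6; β=1, v≡3 (mod 11); (6|11)=-1, (3|11)=+1; sign (−1)^1·-1^1·+1^-1 = +1.
(196581, -365079 / ℚ) ramifies at {7, 13, 23, 37}: a division algebra.

[7, 13, 23, 37]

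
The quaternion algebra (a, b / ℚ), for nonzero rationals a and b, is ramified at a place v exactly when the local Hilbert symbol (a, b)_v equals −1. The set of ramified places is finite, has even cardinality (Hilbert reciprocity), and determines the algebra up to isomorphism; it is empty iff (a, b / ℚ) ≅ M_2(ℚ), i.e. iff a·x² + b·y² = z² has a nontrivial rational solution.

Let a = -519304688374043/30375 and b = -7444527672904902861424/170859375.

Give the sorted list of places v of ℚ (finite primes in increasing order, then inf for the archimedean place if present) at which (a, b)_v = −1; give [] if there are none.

[2, 5, 11, 13, 19, 41, 43, inf]

(a, b) ≡ (-134805, -71851065) mod (ℚ^×)²; places V = {2, 3, 5, 11, 13, 19, 41, 43, ∞}.
(a,b)_43: α=1, u≡4; β=1, v≡15 (mod 43); (4|43)=+1, (15|43)=+1; sign (−1)^1·+1^1·+1^1 = -1.
(a,b)_41: α=4, u≡14; β=7, v≡36 (mod 41); (14|41)=-1, (36|41)=+1; sign (−1)^0·-1^7·+1^4 = -1.
(a,b)_∞: sgn(-134805)=−, sgn(-71851065)=−, so -1.
(a,b)_11: α=3, u≡10; β=3, v≡7 (mod 11); (10|11)=-1, (7|11)=-1; sign (−1)^1·-1^3·-1^3 = -1.
(a,b)_2: α=0, β=4; u≡3, v≡7 (mod 8); ε(u)ε(v)=1·1, αω(v)=0·0, βω(u)=4·1; sum ≡ 1  ⇒  -1.
(a,b)_19: α=1, u≡17; β=1, v≡16 (mod 19); (17|19)=+1, (16|19)=+1; sign (−1)^1·+1^1·+1^1 = -1.
(a,b)_13: α=2, u≡8; β=3, v≡4 (mod 13); (8|13)=-1, (4|13)=+1; sign (−1)^0·-1^3·+1^2 = -1.
(a,b)_3: α=-5, u≡2; β=-7, v≡1 (mod 3); (2|3)=-1, (1|3)=+1; sign (−1)^1·-1^-7·+1^-5 = +1.
(a,b)_5: α=-3, u≡4; β=-7, v≡3 (mod 5); (4|5)=+1, (3|5)=-1; sign (−1)^0·+1^-7·-1^-3 = -1.
(-134805, -71851065 / ℚ) ramifies at {2, 5, 11, 13, 19, 41, 43, ∞}: a division algebra.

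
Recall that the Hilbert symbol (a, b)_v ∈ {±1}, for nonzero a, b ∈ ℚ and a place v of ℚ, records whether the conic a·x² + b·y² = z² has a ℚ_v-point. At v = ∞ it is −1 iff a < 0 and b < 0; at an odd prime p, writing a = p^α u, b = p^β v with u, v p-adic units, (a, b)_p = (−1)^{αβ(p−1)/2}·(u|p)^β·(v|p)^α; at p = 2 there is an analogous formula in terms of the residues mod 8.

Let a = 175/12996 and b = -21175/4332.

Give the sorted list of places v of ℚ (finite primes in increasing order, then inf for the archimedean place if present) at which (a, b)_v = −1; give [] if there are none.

(a, b) ≡ (7, -21) mod (ℚ^×)²; places V = {2, 3, 5, 7, 11, 19, ∞}.
(a,b)_5: α=2, u≡2; β=2, v≡4 (mod 5); (2|5)=-1, (4|5)=+1; sign (−1)^0·-1^2·+1^2 = +1.
(a,b)_3: α=-2, u≡1; β=-1, v≡2 (mod 3); (1|3)=+1, (2|3)=-1; sign (−1)^0·+1^-1·-1^-2 = +1.
(a,b)_19: α=-2, u≡17; β=-2, v≡4 (mod 19); (17|19)=+1, (4|19)=+1; sign (−1)^0·+1^-2·+1^-2 = +1.
(a,b)_2: α=-2, β=-2; u≡7, v≡3 (mod 8); ε(u)ε(v)=1·1, αω(v)=-2·1, βω(u)=-2·0; sum ≡ 1  ⇒  -1.
(a,b)_∞: sgn(7)=+, sgn(-21)=−, so +1.
(a,b)_11: α=0, u≡2; β=2, v≡5 (mod 11); (2|11)=-1, (5|11)=+1; sign (−1)^0·-1^2·+1^0 = +1.
(a,b)_7: α=1, u≡1; β=1, v≡1 (mod 7); (1|7)=+1, (1|7)=+1; sign (−1)^1·+1^1·+1^1 = -1.
Ram(7, -21) = {2, 7}; no ℚ_2-point on the conic.

[2, 7]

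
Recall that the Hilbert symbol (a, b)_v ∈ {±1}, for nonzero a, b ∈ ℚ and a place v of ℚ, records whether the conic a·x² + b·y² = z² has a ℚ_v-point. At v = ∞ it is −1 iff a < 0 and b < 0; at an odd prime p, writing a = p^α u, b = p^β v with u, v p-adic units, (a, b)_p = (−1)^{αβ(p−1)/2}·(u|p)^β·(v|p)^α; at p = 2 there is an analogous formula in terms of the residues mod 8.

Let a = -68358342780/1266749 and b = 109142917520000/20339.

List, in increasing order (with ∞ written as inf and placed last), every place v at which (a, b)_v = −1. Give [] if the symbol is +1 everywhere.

(a, b) ≡ (-43355, 3624478) mod (ℚ^×)²; places V = {2, 3, 5, 7, 11, 13, 19, 23, 29, 43, ∞}.
(a,b)_11: α=-2, u≡8; β=-1, v≡1 (mod 11); (8|11)=-1, (1|11)=+1; sign (−1)^0·-1^-1·+1^-2 = -1.
(a,b)_23: α=3, u≡8; β=1, v≡2 (mod 23); (8|23)=+1, (2|23)=+1; sign (−1)^1·+1^1·+1^3 = -1.
(a,b)_5: α=1, u≡1; β=4, v≡3 (mod 5); (1|5)=+1, (3|5)=-1; sign (−1)^0·+1^4·-1^1 = -1.
(a,b)_2: α=2, β=7; u≡5, v≡7 (mod 8); ε(u)ε(v)=0·1, αω(v)=2·0, βω(u)=7·1; sum ≡ 1  ⇒  -1.
(a,b)_3: α=2, u≡1; β=0, v≡1 (mod 3); (1|3)=+1, (1|3)=+1; sign (−1)^0·+1^0·+1^2 = +1.
(a,b)_7: α=4, u≡5; β=2, v≡4 (mod 7); (5|7)=-1, (4|7)=+1; sign (−1)^0·-1^2·+1^4 = +1.
(a,b)_13: α=1, u≡7; β=3, v≡2 (mod 13); (7|13)=-1, (2|13)=-1; sign (−1)^0·-1^3·-1^1 = +1.
(a,b)_19: α=-2, u≡15; β=1, v≡2 (mod 19); (15|19)=-1, (2|19)=-1; sign (−1)^0·-1^1·-1^-2 = -1.
(a,b)_29: α=-1, u≡5; β=1, v≡18 (mod 29); (5|29)=+1, (18|29)=-1; sign (−1)^0·+1^1·-1^-1 = -1.
(a,b)_∞: sgn(-43355)=−, sgn(3624478)=+, so +1.
(a,b)_43: α=0, u≡22; β=-2, v≡8 (mod 43); (22|43)=-1, (8|43)=-1; sign (−1)^0·-1^-2·-1^0 = +1.
(-43355, 3624478 / ℚ) ramifies at {2, 5, 11, 19, 23, 29}: a division algebra.

[2, 5, 11, 19, 23, 29]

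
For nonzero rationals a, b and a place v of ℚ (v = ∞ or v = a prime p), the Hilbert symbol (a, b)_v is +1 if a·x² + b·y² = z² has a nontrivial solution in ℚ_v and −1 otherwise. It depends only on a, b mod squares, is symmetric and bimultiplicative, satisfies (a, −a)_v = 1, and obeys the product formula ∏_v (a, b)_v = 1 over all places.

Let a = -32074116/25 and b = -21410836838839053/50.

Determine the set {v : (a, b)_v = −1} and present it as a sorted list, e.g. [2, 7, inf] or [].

[2, 47, 53, inf]

(a, b) ≡ (-8018529, -74) mod (ℚ^×)²; places V = {2, 3, 5, 29, 37, 47, 53, ∞}.
(a,b)_5: α=-2, u≡4; β=-2, v≡1 (mod 5); (4|5)=+1, (1|5)=+1; sign (−1)^0·+1^-2·+1^-2 = +1.
(a,b)_2: α=2, β=-1; u≡7, v≡3 (mod 8); ε(u)ε(v)=1·1, αω(v)=2·1, βω(u)=-1·0; sum ≡ 1  ⇒  -1.
(a,b)_37: α=1, u≡15; β=3, v≡24 (mod 37); (15|37)=-1, (24|37)=-1; sign (−1)^0·-1^3·-1^1 = +1.
(a,b)_29: α=1, u≡15; β=2, v≡24 (mod 29); (15|29)=-1, (24|29)=+1; sign (−1)^0·-1^2·+1^1 = +1.
(a,b)_3: α=1, u≡1; β=4, v≡1 (mod 3); (1|3)=+1, (1|3)=+1; sign (−1)^0·+1^4·+1^1 = +1.
(a,b)_47: α=1, u≡8; β=2, v≡35 (mod 47); (8|47)=+1, (35|47)=-1; sign (−1)^0·+1^2·-1^1 = -1.
(a,b)_53: α=1, u≡12; β=2, v≡35 (mod 53); (12|53)=-1, (35|53)=-1; sign (−1)^0·-1^2·-1^1 = -1.
(a,b)_∞: sgn(-8018529)=−, sgn(-74)=−, so -1.
|Ram(-8018529, -74)| = 4, even; anisotropic at {2, 47, 53, ∞}.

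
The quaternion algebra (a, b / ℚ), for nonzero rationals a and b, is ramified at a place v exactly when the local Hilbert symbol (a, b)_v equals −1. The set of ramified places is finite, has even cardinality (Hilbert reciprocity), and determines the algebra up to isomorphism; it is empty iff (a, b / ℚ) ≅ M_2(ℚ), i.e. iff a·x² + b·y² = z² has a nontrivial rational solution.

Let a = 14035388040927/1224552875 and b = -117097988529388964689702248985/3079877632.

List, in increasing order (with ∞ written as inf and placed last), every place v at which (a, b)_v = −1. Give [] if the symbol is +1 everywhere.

(a, b) ≡ (327845, -650845) mod (ℚ^×)²; places V = {2, 3, 5, 7, 11, 13, 17, 19, 23, 29, 31, 37, ∞}.
(a,b)_31: α=0, u≡25; β=1, v≡13 (mod 31); (25|31)=+1, (13|31)=-1; sign (−1)^0·+1^1·-1^0 = +1.
(a,b)_37: α=0, u≡3; β=-2, v≡6 (mod 37); (3|37)=+1, (6|37)=-1; sign (−1)^0·+1^-2·-1^0 = +1.
(a,b)_3: α=4, u≡2; β=0, v≡2 (mod 3); (2|3)=-1, (2|3)=-1; sign (−1)^0·-1^0·-1^4 = +1.
(a,b)_17: α=3, u≡7; β=7, v≡8 (mod 17); (7|17)=-1, (8|17)=+1; sign (−1)^0·-1^7·+1^3 = -1.
(a,b)_2: α=0, β=-10; u≡5, v≡3 (mod 8); ε(u)ε(v)=0·1, αω(v)=0·1, βω(u)=-10·1; sum ≡ 0  ⇒  +1.
(a,b)_7: α=-3, u≡6; β=2, v≡1 (mod 7); (6|7)=-1, (1|7)=+1; sign (−1)^0·-1^2·+1^-3 = +1.
(a,b)_5: α=-3, u≡4; β=1, v≡4 (mod 5); (4|5)=+1, (4|5)=+1; sign (−1)^0·+1^1·+1^-3 = +1.
(a,b)_29: α=1, u≡24; β=4, v≡11 (mod 29); (24|29)=+1, (11|29)=-1; sign (−1)^0·+1^4·-1^1 = -1.
(a,b)_11: α=2, u≡4; β=4, v≡4 (mod 11); (4|11)=+1, (4|11)=+1; sign (−1)^0·+1^4·+1^2 = +1.
(a,b)_∞: sgn(327845)=+, sgn(-650845)=−, so +1.
(a,b)_19: α=1, u≡13; β=3, v≡2 (mod 19); (13|19)=-1, (2|19)=-1; sign (−1)^1·-1^3·-1^1 = -1.
(a,b)_23: α=2, u≡12; β=2, v≡1 (mod 23); (12|23)=+1, (1|23)=+1; sign (−1)^0·+1^2·+1^2 = +1.
(a,b)_13: α=-4, u≡6; β=-3, v≡11 (mod 13); (6|13)=-1, (11|13)=-1; sign (−1)^0·-1^-3·-1^-4 = -1.
(327845, -650845 / ℚ) ramifies at {13, 17, 19, 29}: a division algebra.

[13, 17, 19, 29]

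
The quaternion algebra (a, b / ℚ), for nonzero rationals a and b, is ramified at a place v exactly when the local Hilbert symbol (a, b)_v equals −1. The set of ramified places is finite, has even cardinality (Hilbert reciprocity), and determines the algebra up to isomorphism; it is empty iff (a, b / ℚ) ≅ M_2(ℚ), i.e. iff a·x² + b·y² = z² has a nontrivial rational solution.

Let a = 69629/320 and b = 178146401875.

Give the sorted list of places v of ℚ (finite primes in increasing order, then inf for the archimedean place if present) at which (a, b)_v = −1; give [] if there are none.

(a, b) ≡ (145, 403) mod (ℚ^×)²; places V = {2, 5, 7, 13, 29, 31, ∞}.
(a,b)_2: α=-6, β=0; u≡1, v≡3 (mod 8); ε(u)ε(v)=0·1, αω(v)=-6·1, βω(u)=0·0; sum ≡ 0  ⇒  +1.
(a,b)_∞: sgn(145)=+, sgn(403)=+, so +1.
(a,b)_5: α=-1, u≡1; β=4, v≡3 (mod 5); (1|5)=+1, (3|5)=-1; sign (−1)^0·+1^4·-1^-1 = -1.
(a,b)_13: α=0, u≡5; β=1, v≡2 (mod 13); (5|13)=-1, (2|13)=-1; sign (−1)^0·-1^1·-1^0 = -1.
(a,b)_31: α=0, u≡22; β=1, v≡17 (mod 31); (22|31)=-1, (17|31)=-1; sign (−1)^0·-1^1·-1^0 = -1.
(a,b)_7: α=4, u≡3; β=0, v≡1 (mod 7); (3|7)=-1, (1|7)=+1; sign (−1)^0·-1^0·+1^4 = +1.
(a,b)_29: α=1, u≡23; β=4, v≡10 (mod 29); (23|29)=+1, (10|29)=-1; sign (−1)^0·+1^4·-1^1 = -1.
|Ram(145, 403)| = 4, even; anisotropic at {5, 13, 29, 31}.

[5, 13, 29, 31]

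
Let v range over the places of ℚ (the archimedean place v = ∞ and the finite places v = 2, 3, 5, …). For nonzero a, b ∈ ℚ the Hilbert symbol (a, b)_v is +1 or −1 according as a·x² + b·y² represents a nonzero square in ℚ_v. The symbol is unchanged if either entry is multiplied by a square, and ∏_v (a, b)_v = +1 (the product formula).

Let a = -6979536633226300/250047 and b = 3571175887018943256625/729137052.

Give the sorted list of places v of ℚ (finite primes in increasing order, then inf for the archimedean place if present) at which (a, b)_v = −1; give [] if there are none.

[2, 11, 13, 19]

Mod squares: a ≡ -33649, b ≡ 95095. Check v ∈ {∞, 2, 3, 5, 7, 11, 13, 19, 23, 31, 37}.
v=5: a=5^2·(≡4), b=5^3·(≡4) mod 5; (4|5)=+1, (4|5)=+1; (−1)^{2·3·2}·(+1)^3·(+1)^2 = +1.
v=19: a=19^1·(≡12), b=19^1·(≡2) mod 19; (12|19)=-1, (2|19)=-1; (−1)^{1·1·9}·(-1)^1·(-1)^1 = -1.
v=31: a=31^2·(≡30), b=31^2·(≡16) mod 31; (30|31)=-1, (16|31)=+1; (−1)^{2·2·15}·(-1)^2·(+1)^2 = +1.
v=11: a=11^1·(≡10), b=11^1·(≡7) mod 11; (10|11)=-1, (7|11)=-1; (−1)^{1·1·5}·(-1)^1·(-1)^1 = -1.
v=23: a=23^3·(≡1), b=23^4·(≡16) mod 23; (1|23)=+1, (16|23)=+1; (−1)^{3·4·11}·(+1)^4·(+1)^3 = +1.
v=3: a=3^-6·(≡2), b=3^-12·(≡1) mod 3; (2|3)=-1, (1|3)=+1; (−1)^{-6·-12·1}·(-1)^-12·(+1)^-6 = +1.
v=37: a=37^0·(≡21), b=37^2·(≡2) mod 37; (21|37)=+1, (2|37)=-1; (−1)^{0·2·18}·(+1)^2·(-1)^0 = +1.
v=2: v_2(a)=2, v_2(b)=-2; units ≡ 7, 7 (mod 8); ε·ε+αω+βω = 1·1+2·0+-2·0 ≡ 1  ⇒  (a,b)_2 = -1.
v=∞: -33649 < 0 and 95095 > 0  ⇒  (a,b)_∞ = +1.
v=13: a=13^4·(≡6), b=13^5·(≡3) mod 13; (6|13)=-1, (3|13)=+1; (−1)^{4·5·6}·(-1)^5·(+1)^4 = -1.
v=7: a=7^-3·(≡4), b=7^-3·(≡3) mod 7; (4|7)=+1, (3|7)=-1; (−1)^{-3·-3·3}·(+1)^-3·(-1)^-3 = +1.
|Ram(-33649, 95095)| = 4, even; anisotropic at {2, 11, 13, 19}.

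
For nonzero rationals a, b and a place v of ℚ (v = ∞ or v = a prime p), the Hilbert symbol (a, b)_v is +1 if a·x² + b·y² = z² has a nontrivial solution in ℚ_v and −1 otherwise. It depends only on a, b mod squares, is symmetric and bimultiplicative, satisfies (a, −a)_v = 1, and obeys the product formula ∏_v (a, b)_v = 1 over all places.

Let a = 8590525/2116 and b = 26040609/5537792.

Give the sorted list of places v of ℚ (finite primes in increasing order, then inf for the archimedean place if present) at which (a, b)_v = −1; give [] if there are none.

(a, b) ≡ (1189, 2) mod (ℚ^×)²; places V = {2, 3, 5, 7, 13, 17, 23, 29, 41, ∞}.
(a,b)_41: α=1, u≡17; β=0, v≡39 (mod 41); (17|41)=-1, (39|41)=+1; sign (−1)^0·-1^0·+1^1 = +1.
(a,b)_23: α=-2, u≡12; β=0, v≡6 (mod 23); (12|23)=+1, (6|23)=+1; sign (−1)^0·+1^0·+1^-2 = +1.
(a,b)_3: α=0, u≡1; β=12, v≡2 (mod 3); (1|3)=+1, (2|3)=-1; sign (−1)^0·+1^12·-1^0 = +1.
(a,b)_2: α=-2, β=-15; u≡5, v≡1 (mod 8); ε(u)ε(v)=0·0, αω(v)=-2·0, βω(u)=-15·1; sum ≡ 1  ⇒  -1.
(a,b)_17: α=2, u≡16; β=0, v≡16 (mod 17); (16|17)=+1, (16|17)=+1; sign (−1)^0·+1^0·+1^2 = +1.
(a,b)_13: α=0, u≡6; β=-2, v≡11 (mod 13); (6|13)=-1, (11|13)=-1; sign (−1)^0·-1^-2·-1^0 = +1.
(a,b)_29: α=1, u≡10; β=0, v≡3 (mod 29); (10|29)=-1, (3|29)=-1; sign (−1)^0·-1^0·-1^1 = -1.
(a,b)_∞: sgn(1189)=+, sgn(2)=+, so +1.
(a,b)_5: α=2, u≡1; β=0, v≡2 (mod 5); (1|5)=+1, (2|5)=-1; sign (−1)^0·+1^0·-1^2 = +1.
(a,b)_7: α=0, u≡3; β=2, v≡1 (mod 7); (3|7)=-1, (1|7)=+1; sign (−1)^0·-1^2·+1^0 = +1.
(1189, 2 / ℚ) ramifies at {2, 29}: a division algebra.

[2, 29]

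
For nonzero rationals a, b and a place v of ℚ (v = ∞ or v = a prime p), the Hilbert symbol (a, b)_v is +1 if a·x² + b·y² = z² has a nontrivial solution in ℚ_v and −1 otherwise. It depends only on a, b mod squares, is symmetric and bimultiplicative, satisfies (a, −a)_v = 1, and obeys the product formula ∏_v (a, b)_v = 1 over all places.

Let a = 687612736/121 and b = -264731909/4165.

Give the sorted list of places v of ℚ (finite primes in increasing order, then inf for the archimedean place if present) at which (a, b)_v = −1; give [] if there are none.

Mod squares: a ≡ 10743949, b ≡ -787865. Check v ∈ {∞, 2, 5, 7, 11, 13, 17, 19, 23, 29, 31, 37}.
v=∞: 10743949 > 0 and -787865 < 0  ⇒  (a,b)_∞ = +1.
v=37: a=37^1·(≡36), b=37^0·(≡8) mod 37; (36|37)=+1, (8|37)=-1; (−1)^{1·0·18}·(+1)^0·(-1)^1 = -1.
v=5: a=5^0·(≡1), b=5^-1·(≡2) mod 5; (1|5)=+1, (2|5)=-1; (−1)^{0·-1·2}·(+1)^-1·(-1)^0 = +1.
v=11: a=11^-2·(≡8), b=11^0·(≡6) mod 11; (8|11)=-1, (6|11)=-1; (−1)^{-2·0·5}·(-1)^0·(-1)^-2 = +1.
v=13: a=13^0·(≡11), b=13^5·(≡3) mod 13; (11|13)=-1, (3|13)=+1; (−1)^{0·5·6}·(-1)^5·(+1)^0 = -1.
v=31: a=31^1·(≡11), b=31^1·(≡10) mod 31; (11|31)=-1, (10|31)=+1; (−1)^{1·1·15}·(-1)^1·(+1)^1 = +1.
v=17: a=17^1·(≡7), b=17^-1·(≡14) mod 17; (7|17)=-1, (14|17)=-1; (−1)^{1·-1·8}·(-1)^-1·(-1)^1 = +1.
v=19: a=19^1·(≡12), b=19^0·(≡3) mod 19; (12|19)=-1, (3|19)=-1; (−1)^{1·0·9}·(-1)^0·(-1)^1 = -1.
v=23: a=23^0·(≡15), b=23^1·(≡7) mod 23; (15|23)=-1, (7|23)=-1; (−1)^{0·1·11}·(-1)^1·(-1)^0 = -1.
v=29: a=29^1·(≡13), b=29^0·(≡4) mod 29; (13|29)=+1, (4|29)=+1; (−1)^{1·0·14}·(+1)^0·(+1)^1 = +1.
v=7: a=7^0·(≡3), b=7^-2·(≡6) mod 7; (3|7)=-1, (6|7)=-1; (−1)^{0·-2·3}·(-1)^-2·(-1)^0 = +1.
v=2: v_2(a)=6, v_2(b)=0; units ≡ 5, 7 (mod 8); ε·ε+αω+βω = 0·1+6·0+0·1 ≡ 0  ⇒  (a,b)_2 = +1.
|Ram(10743949, -787865)| = 4, even; anisotropic at {13, 19, 23, 37}.

[13, 19, 23, 37]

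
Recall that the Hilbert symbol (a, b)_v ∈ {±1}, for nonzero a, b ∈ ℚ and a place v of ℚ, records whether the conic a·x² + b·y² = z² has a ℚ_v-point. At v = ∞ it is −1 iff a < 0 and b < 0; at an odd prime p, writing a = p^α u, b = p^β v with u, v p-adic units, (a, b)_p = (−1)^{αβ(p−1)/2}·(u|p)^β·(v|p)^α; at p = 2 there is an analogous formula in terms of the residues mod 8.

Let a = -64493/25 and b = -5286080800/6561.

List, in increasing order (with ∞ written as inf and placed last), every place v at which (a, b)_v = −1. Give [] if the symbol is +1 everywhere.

(a, b) ≡ (-533, -269698) mod (ℚ^×)²; places V = {2, 3, 5, 7, 11, 13, 23, 41, ∞}.
(a,b)_23: α=0, u≡11; β=1, v≡18 (mod 23); (11|23)=-1, (18|23)=+1; sign (−1)^0·-1^1·+1^0 = -1.
(a,b)_3: α=0, u≡1; β=-8, v≡2 (mod 3); (1|3)=+1, (2|3)=-1; sign (−1)^0·+1^-8·-1^0 = +1.
(a,b)_∞: sgn(-533)=−, sgn(-269698)=−, so -1.
(a,b)_11: α=2, u≡2; β=1, v≡4 (mod 11); (2|11)=-1, (4|11)=+1; sign (−1)^0·-1^1·+1^2 = -1.
(a,b)_5: α=-2, u≡2; β=2, v≡3 (mod 5); (2|5)=-1, (3|5)=-1; sign (−1)^0·-1^2·-1^-2 = +1.
(a,b)_2: α=0, β=5; u≡3, v≡7 (mod 8); ε(u)ε(v)=1·1, αω(v)=0·0, βω(u)=5·1; sum ≡ 0  ⇒  +1.
(a,b)_13: α=1, u≡8; β=1, v≡2 (mod 13); (8|13)=-1, (2|13)=-1; sign (−1)^0·-1^1·-1^1 = +1.
(a,b)_7: α=0, u≡3; β=2, v≡6 (mod 7); (3|7)=-1, (6|7)=-1; sign (−1)^0·-1^2·-1^0 = +1.
(a,b)_41: α=1, u≡24; β=1, v≡5 (mod 41); (24|41)=-1, (5|41)=+1; sign (−1)^0·-1^1·+1^1 = -1.
|Ram(-533, -269698)| = 4, even; anisotropic at {11, 23, 41, ∞}.

[11, 23, 41, inf]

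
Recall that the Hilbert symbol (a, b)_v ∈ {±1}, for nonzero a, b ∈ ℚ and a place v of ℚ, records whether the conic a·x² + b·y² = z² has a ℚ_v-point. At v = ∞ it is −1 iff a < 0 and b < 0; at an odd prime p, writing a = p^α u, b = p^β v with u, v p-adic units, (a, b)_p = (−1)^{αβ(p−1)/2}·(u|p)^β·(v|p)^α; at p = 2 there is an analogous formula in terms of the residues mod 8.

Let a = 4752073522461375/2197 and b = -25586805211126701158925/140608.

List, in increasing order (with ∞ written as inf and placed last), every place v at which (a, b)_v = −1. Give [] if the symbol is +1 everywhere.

Mod squares: a ≡ 3315, b ≡ -1729. Check v ∈ {∞, 2, 3, 5, 7, 11, 13, 17, 19}.
v=13: a=13^-3·(≡6), b=13^-3·(≡9) mod 13; (6|13)=-1, (9|13)=+1; (−1)^{-3·-3·6}·(-1)^-3·(+1)^-3 = -1.
v=11: a=11^2·(≡1), b=11^2·(≡3) mod 11; (1|11)=+1, (3|11)=+1; (−1)^{2·2·5}·(+1)^2·(+1)^2 = +1.
v=17: a=17^3·(≡16), b=17^4·(≡7) mod 17; (16|17)=+1, (7|17)=-1; (−1)^{3·4·8}·(+1)^4·(-1)^3 = -1.
v=2: v_2(a)=0, v_2(b)=-6; units ≡ 3, 7 (mod 8); ε·ε+αω+βω = 1·1+0·0+-6·1 ≡ 1  ⇒  (a,b)_2 = -1.
v=19: a=19^2·(≡6), b=19^3·(≡16) mod 19; (6|19)=+1, (16|19)=+1; (−1)^{2·3·9}·(+1)^3·(+1)^2 = +1.
v=5: a=5^3·(≡3), b=5^2·(≡1) mod 5; (3|5)=-1, (1|5)=+1; (−1)^{3·2·2}·(-1)^2·(+1)^3 = +1.
v=∞: 3315 > 0 and -1729 < 0  ⇒  (a,b)_∞ = +1.
v=7: a=7^0·(≡2), b=7^3·(≡5) mod 7; (2|7)=+1, (5|7)=-1; (−1)^{0·3·3}·(+1)^3·(-1)^0 = +1.
v=3: a=3^11·(≡1), b=3^16·(≡2) mod 3; (1|3)=+1, (2|3)=-1; (−1)^{11·16·1}·(+1)^16·(-1)^11 = -1.
|Ram(3315, -1729)| = 4, even; anisotropic at {2, 3, 13, 17}.

[2, 3, 13, 17]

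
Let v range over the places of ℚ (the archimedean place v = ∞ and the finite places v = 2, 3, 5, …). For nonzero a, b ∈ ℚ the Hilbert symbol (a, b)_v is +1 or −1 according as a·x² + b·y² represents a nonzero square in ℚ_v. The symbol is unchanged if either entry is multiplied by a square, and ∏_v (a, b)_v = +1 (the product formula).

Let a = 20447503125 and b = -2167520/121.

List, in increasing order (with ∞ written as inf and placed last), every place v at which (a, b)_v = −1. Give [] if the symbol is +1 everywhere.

[2, 23]

(a, b) ≡ (61845, -135470) mod (ℚ^×)²; places V = {2, 3, 5, 7, 11, 19, 23, 31, ∞}.
(a,b)_31: α=1, u≡17; β=1, v≡5 (mod 31); (17|31)=-1, (5|31)=+1; sign (−1)^1·-1^1·+1^1 = +1.
(a,b)_3: α=1, u≡2; β=0, v≡1 (mod 3); (2|3)=-1, (1|3)=+1; sign (−1)^0·-1^0·+1^1 = +1.
(a,b)_11: α=0, u≡5; β=-2, v≡8 (mod 11); (5|11)=+1, (8|11)=-1; sign (−1)^0·+1^-2·-1^0 = +1.
(a,b)_5: α=5, u≡1; β=1, v≡1 (mod 5); (1|5)=+1, (1|5)=+1; sign (−1)^0·+1^1·+1^5 = +1.
(a,b)_23: α=2, u≡15; β=1, v≡10 (mod 23); (15|23)=-1, (10|23)=-1; sign (−1)^0·-1^1·-1^2 = -1.
(a,b)_19: α=1, u≡17; β=1, v≡13 (mod 19); (17|19)=+1, (13|19)=-1; sign (−1)^1·+1^1·-1^1 = +1.
(a,b)_7: α=1, u≡1; β=0, v≡1 (mod 7); (1|7)=+1, (1|7)=+1; sign (−1)^0·+1^0·+1^1 = +1.
(a,b)_∞: sgn(61845)=+, sgn(-135470)=−, so +1.
(a,b)_2: α=0, β=5; u≡5, v≡1 (mod 8); ε(u)ε(v)=0·0, αω(v)=0·0, βω(u)=5·1; sum ≡ 1  ⇒  -1.
(61845, -135470 / ℚ) ramifies at {2, 23}: a division algebra.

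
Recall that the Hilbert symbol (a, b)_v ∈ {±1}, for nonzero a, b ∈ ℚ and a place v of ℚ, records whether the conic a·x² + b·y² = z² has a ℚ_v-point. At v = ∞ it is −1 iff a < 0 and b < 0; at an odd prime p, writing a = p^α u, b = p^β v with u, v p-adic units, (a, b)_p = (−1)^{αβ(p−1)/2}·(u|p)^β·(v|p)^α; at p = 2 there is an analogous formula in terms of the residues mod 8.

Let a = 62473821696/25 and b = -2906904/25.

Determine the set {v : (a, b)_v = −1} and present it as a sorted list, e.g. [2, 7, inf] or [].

(a, b) ≡ (1326, -6006) mod (ℚ^×)²; places V = {2, 3, 5, 7, 11, 13, 17, ∞}.
(a,b)_5: α=-2, u≡1; β=-2, v≡1 (mod 5); (1|5)=+1, (1|5)=+1; sign (−1)^0·+1^-2·+1^-2 = +1.
(a,b)_7: α=0, u≡5; β=1, v≡6 (mod 7); (5|7)=-1, (6|7)=-1; sign (−1)^0·-1^1·-1^0 = -1.
(a,b)_3: α=3, u≡1; β=1, v≡2 (mod 3); (1|3)=+1, (2|3)=-1; sign (−1)^1·+1^1·-1^3 = +1.
(a,b)_∞: sgn(1326)=+, sgn(-6006)=−, so +1.
(a,b)_11: α=2, u≡7; β=3, v≡9 (mod 11); (7|11)=-1, (9|11)=+1; sign (−1)^0·-1^3·+1^2 = -1.
(a,b)_17: α=1, u≡3; β=0, v≡12 (mod 17); (3|17)=-1, (12|17)=-1; sign (−1)^0·-1^0·-1^1 = -1.
(a,b)_2: α=9, β=3; u≡7, v≡5 (mod 8); ε(u)ε(v)=1·0, αω(v)=9·1, βω(u)=3·0; sum ≡ 1  ⇒  -1.
(a,b)_13: α=3, u≡11; β=1, v≡8 (mod 13); (11|13)=-1, (8|13)=-1; sign (−1)^0·-1^1·-1^3 = +1.
Ram(1326, -6006) = {2, 7, 11, 17}; no ℚ_2-point on the conic.

[2, 7, 11, 17]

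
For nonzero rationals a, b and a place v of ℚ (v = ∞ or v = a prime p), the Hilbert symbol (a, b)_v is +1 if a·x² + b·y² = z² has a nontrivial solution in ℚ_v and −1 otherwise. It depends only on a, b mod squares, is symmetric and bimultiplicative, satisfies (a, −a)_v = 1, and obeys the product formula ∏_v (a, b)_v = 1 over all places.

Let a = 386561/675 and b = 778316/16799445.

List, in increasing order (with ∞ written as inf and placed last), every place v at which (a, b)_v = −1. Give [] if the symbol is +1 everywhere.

[2, 5, 7, 11]

Mod squares: a ≡ 483, b ≡ 55. Check v ∈ {∞, 2, 3, 5, 7, 11, 13, 19, 23, 47}.
v=47: a=47^0·(≡13), b=47^-2·(≡37) mod 47; (13|47)=-1, (37|47)=+1; (−1)^{0·-2·23}·(-1)^-2·(+1)^0 = +1.
v=5: a=5^-2·(≡3), b=5^-1·(≡4) mod 5; (3|5)=-1, (4|5)=+1; (−1)^{-2·-1·2}·(-1)^-1·(+1)^-2 = -1.
v=7: a=7^5·(≡3), b=7^2·(≡3) mod 7; (3|7)=-1, (3|7)=-1; (−1)^{5·2·3}·(-1)^2·(-1)^5 = -1.
v=23: a=23^1·(≡5), b=23^0·(≡12) mod 23; (5|23)=-1, (12|23)=+1; (−1)^{1·0·11}·(-1)^0·(+1)^1 = +1.
v=11: a=11^0·(≡8), b=11^1·(≡5) mod 11; (8|11)=-1, (5|11)=+1; (−1)^{0·1·5}·(-1)^1·(+1)^0 = -1.
v=13: a=13^0·(≡7), b=13^-2·(≡12) mod 13; (7|13)=-1, (12|13)=+1; (−1)^{0·-2·6}·(-1)^-2·(+1)^0 = +1.
v=2: v_2(a)=0, v_2(b)=2; units ≡ 3, 7 (mod 8); ε·ε+αω+βω = 1·1+0·0+2·1 ≡ 1  ⇒  (a,b)_2 = -1.
v=∞: 483 > 0 and 55 > 0  ⇒  (a,b)_∞ = +1.
v=19: a=19^0·(≡12), b=19^2·(≡11) mod 19; (12|19)=-1, (11|19)=+1; (−1)^{0·2·9}·(-1)^2·(+1)^0 = +1.
v=3: a=3^-3·(≡2), b=3^-2·(≡1) mod 3; (2|3)=-1, (1|3)=+1; (−1)^{-3·-2·1}·(-1)^-2·(+1)^-3 = +1.
Ram(483, 55) = {2, 5, 7, 11}; no ℚ_2-point on the conic.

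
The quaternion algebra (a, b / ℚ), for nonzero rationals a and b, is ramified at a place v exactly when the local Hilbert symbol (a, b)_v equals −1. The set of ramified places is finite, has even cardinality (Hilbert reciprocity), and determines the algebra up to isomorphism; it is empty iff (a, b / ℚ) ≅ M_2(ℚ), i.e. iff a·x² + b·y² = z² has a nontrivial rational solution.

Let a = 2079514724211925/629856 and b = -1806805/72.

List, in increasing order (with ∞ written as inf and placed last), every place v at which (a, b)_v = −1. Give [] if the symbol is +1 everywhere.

[5, 13]

Mod squares: a ≡ 78, b ≡ -10010. Check v ∈ {∞, 2, 3, 5, 7, 11, 13, 19}.
v=7: a=7^4·(≡4), b=7^1·(≡5) mod 7; (4|7)=+1, (5|7)=-1; (−1)^{4·1·3}·(+1)^1·(-1)^4 = +1.
v=5: a=5^2·(≡2), b=5^1·(≡2) mod 5; (2|5)=-1, (2|5)=-1; (−1)^{2·1·2}·(-1)^1·(-1)^2 = -1.
v=13: a=13^3·(≡11), b=13^1·(≡9) mod 13; (11|13)=-1, (9|13)=+1; (−1)^{3·1·6}·(-1)^1·(+1)^3 = -1.
v=11: a=11^2·(≡5), b=11^1·(≡5) mod 11; (5|11)=+1, (5|11)=+1; (−1)^{2·1·5}·(+1)^1·(+1)^2 = +1.
v=3: a=3^-9·(≡2), b=3^-2·(≡1) mod 3; (2|3)=-1, (1|3)=+1; (−1)^{-9·-2·1}·(-1)^-2·(+1)^-9 = +1.
v=2: v_2(a)=-5, v_2(b)=-3; units ≡ 7, 3 (mod 8); ε·ε+αω+βω = 1·1+-5·1+-3·0 ≡ 0  ⇒  (a,b)_2 = +1.
v=19: a=19^4·(≡18), b=19^2·(≡2) mod 19; (18|19)=-1, (2|19)=-1; (−1)^{4·2·9}·(-1)^2·(-1)^4 = +1.
v=∞: 78 > 0 and -10010 < 0  ⇒  (a,b)_∞ = +1.
Ram(78, -10010) = {5, 13}; no ℚ_5-point on the conic.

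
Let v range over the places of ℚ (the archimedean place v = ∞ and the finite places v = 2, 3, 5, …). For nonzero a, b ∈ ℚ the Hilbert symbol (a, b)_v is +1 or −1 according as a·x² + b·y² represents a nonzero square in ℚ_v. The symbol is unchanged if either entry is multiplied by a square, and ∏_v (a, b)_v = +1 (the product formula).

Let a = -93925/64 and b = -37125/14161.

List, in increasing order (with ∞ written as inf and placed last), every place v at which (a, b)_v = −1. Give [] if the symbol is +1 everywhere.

(a, b) ≡ (-13, -165) mod (ℚ^×)²; places V = {2, 3, 5, 7, 11, 13, 17, ∞}.
(a,b)_3: α=0, u≡2; β=3, v≡2 (mod 3); (2|3)=-1, (2|3)=-1; sign (−1)^0·-1^3·-1^0 = -1.
(a,b)_7: α=0, u≡1; β=-2, v≡5 (mod 7); (1|7)=+1, (5|7)=-1; sign (−1)^0·+1^-2·-1^0 = +1.
(a,b)_13: α=1, u≡10; β=0, v≡4 (mod 13); (10|13)=+1, (4|13)=+1; sign (−1)^0·+1^0·+1^1 = +1.
(a,b)_11: α=0, u≡9; β=1, v≡6 (mod 11); (9|11)=+1, (6|11)=-1; sign (−1)^0·+1^1·-1^0 = +1.
(a,b)_∞: sgn(-13)=−, sgn(-165)=−, so -1.
(a,b)_5: α=2, u≡2; β=3, v≡3 (mod 5); (2|5)=-1, (3|5)=-1; sign (−1)^0·-1^3·-1^2 = -1.
(a,b)_17: α=2, u≡9; β=-2, v≡7 (mod 17); (9|17)=+1, (7|17)=-1; sign (−1)^0·+1^-2·-1^2 = +1.
(a,b)_2: α=-6, β=0; u≡3, v≡3 (mod 8); ε(u)ε(v)=1·1, αω(v)=-6·1, βω(u)=0·1; sum ≡ 1  ⇒  -1.
(-13, -165 / ℚ) ramifies at {2, 3, 5, ∞}: a division algebra.

[2, 3, 5, inf]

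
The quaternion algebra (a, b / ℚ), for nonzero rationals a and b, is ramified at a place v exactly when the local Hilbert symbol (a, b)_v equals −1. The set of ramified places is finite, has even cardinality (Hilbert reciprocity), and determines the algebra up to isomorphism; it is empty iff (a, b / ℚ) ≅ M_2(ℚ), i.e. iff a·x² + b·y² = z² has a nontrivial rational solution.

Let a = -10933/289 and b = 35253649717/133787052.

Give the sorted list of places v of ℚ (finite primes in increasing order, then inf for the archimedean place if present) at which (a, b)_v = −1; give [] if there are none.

Mod squares: a ≡ -13, b ≡ 472719. Check v ∈ {∞, 2, 3, 7, 11, 13, 17, 23, 29, 31, 43, 53}.
v=2: v_2(a)=0, v_2(b)=-2; units ≡ 3, 7 (mod 8); ε·ε+αω+βω = 1·1+0·0+-2·1 ≡ 1  ⇒  (a,b)_2 = -1.
v=43: a=43^0·(≡26), b=43^2·(≡33) mod 43; (26|43)=-1, (33|43)=-1; (−1)^{0·2·21}·(-1)^2·(-1)^0 = +1.
v=17: a=17^-2·(≡15), b=17^1·(≡7) mod 17; (15|17)=+1, (7|17)=-1; (−1)^{-2·1·8}·(+1)^1·(-1)^-2 = +1.
v=29: a=29^2·(≡13), b=29^0·(≡14) mod 29; (13|29)=+1, (14|29)=-1; (−1)^{2·0·14}·(+1)^0·(-1)^2 = +1.
v=13: a=13^1·(≡10), b=13^1·(≡11) mod 13; (10|13)=+1, (11|13)=-1; (−1)^{1·1·6}·(+1)^1·(-1)^1 = -1.
v=31: a=31^0·(≡1), b=31^1·(≡28) mod 31; (1|31)=+1, (28|31)=+1; (−1)^{0·1·15}·(+1)^1·(+1)^0 = +1.
v=∞: -13 < 0 and 472719 > 0  ⇒  (a,b)_∞ = +1.
v=11: a=11^0·(≡4), b=11^2·(≡3) mod 11; (4|11)=+1, (3|11)=+1; (−1)^{0·2·5}·(+1)^2·(+1)^0 = +1.
v=7: a=7^0·(≡4), b=7^-2·(≡4) mod 7; (4|7)=+1, (4|7)=+1; (−1)^{0·-2·3}·(+1)^-2·(+1)^0 = +1.
v=3: a=3^0·(≡2), b=3^-5·(≡1) mod 3; (2|3)=-1, (1|3)=+1; (−1)^{0·-5·1}·(-1)^-5·(+1)^0 = -1.
v=53: a=53^0·(≡6), b=53^-2·(≡5) mod 53; (6|53)=+1, (5|53)=-1; (−1)^{0·-2·26}·(+1)^-2·(-1)^0 = +1.
v=23: a=23^0·(≡10), b=23^1·(≡20) mod 23; (10|23)=-1, (20|23)=-1; (−1)^{0·1·11}·(-1)^1·(-1)^0 = -1.
Ram(-13, 472719) = {2, 3, 13, 23}; no ℚ_2-point on the conic.

[2, 3, 13, 23]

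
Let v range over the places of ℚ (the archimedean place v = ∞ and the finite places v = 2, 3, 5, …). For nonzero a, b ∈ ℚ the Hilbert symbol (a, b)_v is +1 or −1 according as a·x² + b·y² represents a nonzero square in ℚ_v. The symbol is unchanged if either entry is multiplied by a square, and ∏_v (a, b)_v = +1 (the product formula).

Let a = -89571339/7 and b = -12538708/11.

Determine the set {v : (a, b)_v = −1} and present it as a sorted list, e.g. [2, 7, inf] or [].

Mod squares: a ≡ -63973, b ≡ -703703. Check v ∈ {∞, 2, 3, 7, 11, 13, 19, 37}.
v=37: a=37^1·(≡9), b=37^1·(≡10) mod 37; (9|37)=+1, (10|37)=+1; (−1)^{1·1·18}·(+1)^1·(+1)^1 = +1.
v=7: a=7^-1·(≡3), b=7^3·(≡3) mod 7; (3|7)=-1, (3|7)=-1; (−1)^{-1·3·3}·(-1)^3·(-1)^-1 = -1.
v=∞: -63973 < 0 and -703703 < 0  ⇒  (a,b)_∞ = -1.
v=11: a=11^2·(≡9), b=11^-1·(≡5) mod 11; (9|11)=+1, (5|11)=+1; (−1)^{2·-1·5}·(+1)^-1·(+1)^2 = +1.
v=2: v_2(a)=0, v_2(b)=2; units ≡ 3, 1 (mod 8); ε·ε+αω+βω = 1·0+0·0+2·1 ≡ 0  ⇒  (a,b)_2 = +1.
v=3: a=3^4·(≡2), b=3^0·(≡1) mod 3; (2|3)=-1, (1|3)=+1; (−1)^{4·0·1}·(-1)^0·(+1)^4 = +1.
v=13: a=13^1·(≡2), b=13^1·(≡10) mod 13; (2|13)=-1, (10|13)=+1; (−1)^{1·1·6}·(-1)^1·(+1)^1 = -1.
v=19: a=19^1·(≡8), b=19^1·(≡3) mod 19; (8|19)=-1, (3|19)=-1; (−1)^{1·1·9}·(-1)^1·(-1)^1 = -1.
Ram(-63973, -703703) = {7, 13, 19, ∞}; no ℚ_7-point on the conic.

[7, 13, 19, inf]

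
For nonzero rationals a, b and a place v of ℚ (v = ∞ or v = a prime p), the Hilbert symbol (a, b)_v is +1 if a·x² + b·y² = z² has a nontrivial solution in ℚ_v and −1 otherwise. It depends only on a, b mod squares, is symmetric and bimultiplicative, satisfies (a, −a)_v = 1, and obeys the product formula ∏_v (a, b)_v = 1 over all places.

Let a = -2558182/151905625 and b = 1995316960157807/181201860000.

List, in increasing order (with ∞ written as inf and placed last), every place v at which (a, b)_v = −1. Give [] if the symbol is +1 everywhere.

Mod squares: a ≡ -22, b ≡ 38038. Check v ∈ {∞, 2, 3, 5, 7, 11, 13, 17, 19, 23, 29, 31}.
v=23: a=23^0·(≡12), b=23^2·(≡14) mod 23; (12|23)=+1, (14|23)=-1; (−1)^{0·2·11}·(+1)^2·(-1)^0 = +1.
v=11: a=11^3·(≡1), b=11^1·(≡4) mod 11; (1|11)=+1, (4|11)=+1; (−1)^{3·1·5}·(+1)^1·(+1)^3 = -1.
v=17: a=17^-2·(≡6), b=17^0·(≡4) mod 17; (6|17)=-1, (4|17)=+1; (−1)^{-2·0·8}·(-1)^0·(+1)^-2 = +1.
v=31: a=31^2·(≡18), b=31^4·(≡7) mod 31; (18|31)=+1, (7|31)=+1; (−1)^{2·4·15}·(+1)^4·(+1)^2 = +1.
v=13: a=13^0·(≡10), b=13^5·(≡12) mod 13; (10|13)=+1, (12|13)=+1; (−1)^{0·5·6}·(+1)^5·(+1)^0 = +1.
v=7: a=7^0·(≡6), b=7^-1·(≡1) mod 7; (6|7)=-1, (1|7)=+1; (−1)^{0·-1·3}·(-1)^-1·(+1)^0 = -1.
v=19: a=19^0·(≡11), b=19^-1·(≡11) mod 19; (11|19)=+1, (11|19)=+1; (−1)^{0·-1·9}·(+1)^-1·(+1)^0 = +1.
v=3: a=3^0·(≡2), b=3^-4·(≡1) mod 3; (2|3)=-1, (1|3)=+1; (−1)^{0·-4·1}·(-1)^-4·(+1)^0 = +1.
v=29: a=29^-2·(≡13), b=29^-2·(≡11) mod 29; (13|29)=+1, (11|29)=-1; (−1)^{-2·-2·14}·(+1)^-2·(-1)^-2 = +1.
v=2: v_2(a)=1, v_2(b)=-5; units ≡ 5, 3 (mod 8); ε·ε+αω+βω = 0·1+1·1+-5·1 ≡ 0  ⇒  (a,b)_2 = +1.
v=5: a=5^-4·(≡2), b=5^-4·(≡2) mod 5; (2|5)=-1, (2|5)=-1; (−1)^{-4·-4·2}·(-1)^-4·(-1)^-4 = +1.
v=∞: -22 < 0 and 38038 > 0  ⇒  (a,b)_∞ = +1.
|Ram(-22, 38038)| = 2, even; anisotropic at {7, 11}.

[7, 11]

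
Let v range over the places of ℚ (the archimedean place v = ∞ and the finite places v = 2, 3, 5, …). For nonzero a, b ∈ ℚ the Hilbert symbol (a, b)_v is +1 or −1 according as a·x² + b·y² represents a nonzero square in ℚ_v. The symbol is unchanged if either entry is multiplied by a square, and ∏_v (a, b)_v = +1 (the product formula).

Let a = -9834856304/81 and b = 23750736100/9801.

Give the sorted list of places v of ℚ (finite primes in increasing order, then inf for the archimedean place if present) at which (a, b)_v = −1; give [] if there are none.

[19, 23, 29, 41]

Mod squares: a ≡ -3637151, b ≡ 28681. Check v ∈ {∞, 2, 3, 5, 7, 11, 13, 19, 23, 29, 41, 43}.
v=2: v_2(a)=4, v_2(b)=2; units ≡ 1, 1 (mod 8); ε·ε+αω+βω = 0·0+4·0+2·0 ≡ 0  ⇒  (a,b)_2 = +1.
v=19: a=19^1·(≡18), b=19^0·(≡12) mod 19; (18|19)=-1, (12|19)=-1; (−1)^{1·0·9}·(-1)^0·(-1)^1 = -1.
v=29: a=29^1·(≡22), b=29^1·(≡14) mod 29; (22|29)=+1, (14|29)=-1; (−1)^{1·1·14}·(+1)^1·(-1)^1 = -1.
v=23: a=23^1·(≡10), b=23^1·(≡21) mod 23; (10|23)=-1, (21|23)=-1; (−1)^{1·1·11}·(-1)^1·(-1)^1 = -1.
v=∞: -3637151 < 0 and 28681 > 0  ⇒  (a,b)_∞ = +1.
v=41: a=41^1·(≡26), b=41^0·(≡7) mod 41; (26|41)=-1, (7|41)=-1; (−1)^{1·0·20}·(-1)^0·(-1)^1 = -1.
v=43: a=43^0·(≡4), b=43^1·(≡42) mod 43; (4|43)=+1, (42|43)=-1; (−1)^{0·1·21}·(+1)^1·(-1)^0 = +1.
v=5: a=5^0·(≡1), b=5^2·(≡4) mod 5; (1|5)=+1, (4|5)=+1; (−1)^{0·2·2}·(+1)^2·(+1)^0 = +1.
v=7: a=7^1·(≡5), b=7^2·(≡4) mod 7; (5|7)=-1, (4|7)=+1; (−1)^{1·2·3}·(-1)^2·(+1)^1 = +1.
v=3: a=3^-4·(≡1), b=3^-4·(≡1) mod 3; (1|3)=+1, (1|3)=+1; (−1)^{-4·-4·1}·(+1)^-4·(+1)^-4 = +1.
v=11: a=11^0·(≡6), b=11^-2·(≡9) mod 11; (6|11)=-1, (9|11)=+1; (−1)^{0·-2·5}·(-1)^-2·(+1)^0 = +1.
v=13: a=13^2·(≡2), b=13^2·(≡3) mod 13; (2|13)=-1, (3|13)=+1; (−1)^{2·2·6}·(-1)^2·(+1)^2 = +1.
Ram(-3637151, 28681) = {19, 23, 29, 41}; no ℚ_19-point on the conic.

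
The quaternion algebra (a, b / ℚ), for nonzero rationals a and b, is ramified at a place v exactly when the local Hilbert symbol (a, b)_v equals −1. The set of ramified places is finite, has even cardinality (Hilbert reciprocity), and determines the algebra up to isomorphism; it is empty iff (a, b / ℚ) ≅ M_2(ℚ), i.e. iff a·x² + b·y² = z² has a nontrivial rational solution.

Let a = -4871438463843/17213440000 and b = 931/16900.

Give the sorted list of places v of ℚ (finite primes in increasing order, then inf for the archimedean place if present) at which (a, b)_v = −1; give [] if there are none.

[19, 23]

Mod squares: a ≡ -13547, b ≡ 19. Check v ∈ {∞, 2, 3, 5, 7, 13, 19, 23, 31, 41, 43}.
v=5: a=5^-4·(≡3), b=5^-2·(≡1) mod 5; (3|5)=-1, (1|5)=+1; (−1)^{-4·-2·2}·(-1)^-2·(+1)^-4 = +1.
v=23: a=23^1·(≡3), b=23^0·(≡7) mod 23; (3|23)=+1, (7|23)=-1; (−1)^{1·0·11}·(+1)^0·(-1)^1 = -1.
v=7: a=7^4·(≡6), b=7^2·(≡6) mod 7; (6|7)=-1, (6|7)=-1; (−1)^{4·2·3}·(-1)^2·(-1)^4 = +1.
v=∞: -13547 < 0 and 19 > 0  ⇒  (a,b)_∞ = +1.
v=41: a=41^-2·(≡22), b=41^0·(≡19) mod 41; (22|41)=-1, (19|41)=-1; (−1)^{-2·0·20}·(-1)^0·(-1)^-2 = +1.
v=31: a=31^1·(≡18), b=31^0·(≡25) mod 31; (18|31)=+1, (25|31)=+1; (−1)^{1·0·15}·(+1)^0·(+1)^1 = +1.
v=19: a=19^1·(≡11), b=19^1·(≡16) mod 19; (11|19)=+1, (16|19)=+1; (−1)^{1·1·9}·(+1)^1·(+1)^1 = -1.
v=13: a=13^0·(≡12), b=13^-2·(≡11) mod 13; (12|13)=+1, (11|13)=-1; (−1)^{0·-2·6}·(+1)^-2·(-1)^0 = +1.
v=43: a=43^2·(≡17), b=43^0·(≡28) mod 43; (17|43)=+1, (28|43)=-1; (−1)^{2·0·21}·(+1)^0·(-1)^2 = +1.
v=3: a=3^4·(≡1), b=3^0·(≡1) mod 3; (1|3)=+1, (1|3)=+1; (−1)^{4·0·1}·(+1)^0·(+1)^4 = +1.
v=2: v_2(a)=-14, v_2(b)=-2; units ≡ 5, 3 (mod 8); ε·ε+αω+βω = 0·1+-14·1+-2·1 ≡ 0  ⇒  (a,b)_2 = +1.
(-13547, 19 / ℚ) ramifies at {19, 23}: a division algebra.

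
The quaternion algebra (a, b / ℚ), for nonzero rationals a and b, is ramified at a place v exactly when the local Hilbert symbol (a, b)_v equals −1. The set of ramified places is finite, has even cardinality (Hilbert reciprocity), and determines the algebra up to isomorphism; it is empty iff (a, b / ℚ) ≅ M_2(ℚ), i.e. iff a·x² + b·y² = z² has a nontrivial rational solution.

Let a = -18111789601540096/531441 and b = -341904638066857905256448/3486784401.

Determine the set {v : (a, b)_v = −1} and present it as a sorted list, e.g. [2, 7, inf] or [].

[11, inf]

(a, b) ≡ (-34, -638) mod (ℚ^×)²; places V = {2, 3, 7, 11, 17, 19, 29, 59, ∞}.
(a,b)_2: α=11, β=11; u≡7, v≡1 (mod 8); ε(u)ε(v)=1·0, αω(v)=11·0, βω(u)=11·0; sum ≡ 0  ⇒  +1.
(a,b)_11: α=2, u≡2; β=3, v≡7 (mod 11); (2|11)=-1, (7|11)=-1; sign (−1)^0·-1^3·-1^2 = -1.
(a,b)_3: α=-12, u≡2; β=-20, v≡1 (mod 3); (2|3)=-1, (1|3)=+1; sign (−1)^0·-1^-20·+1^-12 = +1.
(a,b)_17: α=3, u≡1; β=4, v≡1 (mod 17); (1|17)=+1, (1|17)=+1; sign (−1)^0·+1^4·+1^3 = +1.
(a,b)_19: α=2, u≡1; β=2, v≡18 (mod 19); (1|19)=+1, (18|19)=-1; sign (−1)^0·+1^2·-1^2 = +1.
(a,b)_7: α=2, u≡4; β=2, v≡6 (mod 7); (4|7)=+1, (6|7)=-1; sign (−1)^0·+1^2·-1^2 = +1.
(a,b)_29: α=2, u≡24; β=3, v≡28 (mod 29); (24|29)=+1, (28|29)=+1; sign (−1)^0·+1^3·+1^2 = +1.
(a,b)_59: α=0, u≡21; β=2, v≡6 (mod 59); (21|59)=+1, (6|59)=-1; sign (−1)^0·+1^2·-1^0 = +1.
(a,b)_∞: sgn(-34)=−, sgn(-638)=−, so -1.
(-34, -638 / ℚ) ramifies at {11, ∞}: a division algebra.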